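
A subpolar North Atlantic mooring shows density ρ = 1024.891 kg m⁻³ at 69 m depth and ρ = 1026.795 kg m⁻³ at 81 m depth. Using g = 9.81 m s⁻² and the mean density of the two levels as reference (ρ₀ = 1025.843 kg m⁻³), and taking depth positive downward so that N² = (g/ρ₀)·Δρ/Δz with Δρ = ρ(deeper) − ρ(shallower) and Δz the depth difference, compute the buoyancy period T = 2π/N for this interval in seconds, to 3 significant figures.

Δρ = 1026.795 − 1024.891 = 1.904 kg m⁻³ over Δz = 81 − 69 = 12 m.
N² = (9.81/1025.843) × (1.904/12) = 1.5173 × 10⁻³ s⁻².
N = √(1.5173 × 10⁻³) = 0.038953 rad s⁻¹, so T = 2π/N = 161.30 s ≈ 161 s.

161 s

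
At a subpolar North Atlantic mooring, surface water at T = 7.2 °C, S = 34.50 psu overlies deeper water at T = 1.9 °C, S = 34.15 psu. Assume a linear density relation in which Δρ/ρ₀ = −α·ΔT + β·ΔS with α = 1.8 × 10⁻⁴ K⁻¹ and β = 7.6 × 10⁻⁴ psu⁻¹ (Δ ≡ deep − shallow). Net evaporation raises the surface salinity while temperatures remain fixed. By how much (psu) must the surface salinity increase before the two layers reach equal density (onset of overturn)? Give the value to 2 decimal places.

0.91 psu

Neutral buoyancy requires −α(T_deep − T_surf) + β(S_deep − S_surf′) = 0.
S_surf′ = S_deep − (α/β)·ΔT = 34.15 − (1.8 × 10⁻⁴/7.6 × 10⁻⁴)·(-5.3) = 35.4053 psu.
Increase required: 35.4053 − 34.50 = 0.9053 psu.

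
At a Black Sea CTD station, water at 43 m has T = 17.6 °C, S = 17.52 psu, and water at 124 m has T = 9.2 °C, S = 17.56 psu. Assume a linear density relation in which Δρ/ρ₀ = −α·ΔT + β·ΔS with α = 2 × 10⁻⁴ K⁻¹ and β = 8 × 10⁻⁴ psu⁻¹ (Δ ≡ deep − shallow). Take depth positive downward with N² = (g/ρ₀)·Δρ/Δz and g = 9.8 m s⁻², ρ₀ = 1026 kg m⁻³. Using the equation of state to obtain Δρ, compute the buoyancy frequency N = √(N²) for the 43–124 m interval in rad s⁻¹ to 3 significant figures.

0.0144 rad s⁻¹

ΔT = -8.4 K, ΔS = +0.04 psu (deep − shallow).
Δρ/ρ₀ = −αΔT + βΔS = 1.68 × 10⁻³ + 3.20 × 10⁻⁵ = 1.712 × 10⁻³, so Δρ ≈ 1.757 kg m⁻³.
N² = (g/ρ₀)·Δρ/Δz = g·(Δρ/ρ₀)/Δz = 9.8 × 1.712 × 10⁻³ / 81 = 2.0713 × 10⁻⁴ s⁻².
N = √(2.0713 × 10⁻⁴) = 0.014392 rad s⁻¹ ≈ 0.0144 rad s⁻¹.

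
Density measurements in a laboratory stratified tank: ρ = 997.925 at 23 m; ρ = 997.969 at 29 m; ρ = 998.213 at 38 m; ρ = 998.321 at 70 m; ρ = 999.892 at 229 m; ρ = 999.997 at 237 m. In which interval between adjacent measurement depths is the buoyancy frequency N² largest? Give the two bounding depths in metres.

Compute the density gradient over each adjacent pair:
  23–29 m: Δρ/Δz = 0.044/6 = 7.3 × 10⁻³ kg m⁻⁴
  29–38 m: Δρ/Δz = 0.244/9 = 0.027 kg m⁻⁴
  38–70 m: Δρ/Δz = 0.108/32 = 3.4 × 10⁻³ kg m⁻⁴
  70–229 m: Δρ/Δz = 1.571/159 = 9.9 × 10⁻³ kg m⁻⁴
  229–237 m: Δρ/Δz = 0.105/8 = 0.013 kg m⁻⁴
The largest gradient is in the 29–38 m interval — the pycnocline.

29–38 m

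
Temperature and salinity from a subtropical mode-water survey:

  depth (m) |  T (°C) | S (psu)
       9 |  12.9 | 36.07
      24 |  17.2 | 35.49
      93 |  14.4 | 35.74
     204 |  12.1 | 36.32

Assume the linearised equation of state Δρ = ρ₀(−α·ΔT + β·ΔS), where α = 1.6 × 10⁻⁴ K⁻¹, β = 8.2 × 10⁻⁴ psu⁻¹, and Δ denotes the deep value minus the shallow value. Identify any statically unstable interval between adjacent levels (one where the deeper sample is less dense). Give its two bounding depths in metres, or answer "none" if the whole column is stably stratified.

9–24 m

Evaluate Δρ/ρ₀ = −αΔT + βΔS across each adjacent pair:
  9–24 m: −αΔT+βΔS = −(1.6 × 10⁻⁴)(+4.3)+(8.2 × 10⁻⁴)(-0.58) = -1.2 × 10⁻³ → UNSTABLE
  24–93 m: −αΔT+βΔS = −(1.6 × 10⁻⁴)(-2.8)+(8.2 × 10⁻⁴)(+0.25) = 6.5 × 10⁻⁴ → stable
  93–204 m: −αΔT+βΔS = −(1.6 × 10⁻⁴)(-2.3)+(8.2 × 10⁻⁴)(+0.58) = 8.4 × 10⁻⁴ → stable
The 9–24 m interval has Δρ < 0: lighter water underlies denser water.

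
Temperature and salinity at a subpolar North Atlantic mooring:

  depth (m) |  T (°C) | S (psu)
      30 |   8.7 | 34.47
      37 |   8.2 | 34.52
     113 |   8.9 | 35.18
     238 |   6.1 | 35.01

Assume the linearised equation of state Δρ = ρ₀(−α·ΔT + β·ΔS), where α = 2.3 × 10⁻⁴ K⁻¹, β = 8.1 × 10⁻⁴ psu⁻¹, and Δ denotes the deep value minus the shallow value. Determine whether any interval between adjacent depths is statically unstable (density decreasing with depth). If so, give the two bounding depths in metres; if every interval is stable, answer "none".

Evaluate Δρ/ρ₀ = −αΔT + βΔS across each adjacent pair:
  30–37 m: −αΔT+βΔS = −(2.3 × 10⁻⁴)(-0.5)+(8.1 × 10⁻⁴)(+0.05) = 1.6 × 10⁻⁴ → stable
  37–113 m: −αΔT+βΔS = −(2.3 × 10⁻⁴)(+0.7)+(8.1 × 10⁻⁴)(+0.66) = 3.7 × 10⁻⁴ → stable
  113–238 m: −αΔT+βΔS = −(2.3 × 10⁻⁴)(-2.8)+(8.1 × 10⁻⁴)(-0.17) = 5.1 × 10⁻⁴ → stable
Every interval has Δρ > 0: the column is stably stratified throughout.

none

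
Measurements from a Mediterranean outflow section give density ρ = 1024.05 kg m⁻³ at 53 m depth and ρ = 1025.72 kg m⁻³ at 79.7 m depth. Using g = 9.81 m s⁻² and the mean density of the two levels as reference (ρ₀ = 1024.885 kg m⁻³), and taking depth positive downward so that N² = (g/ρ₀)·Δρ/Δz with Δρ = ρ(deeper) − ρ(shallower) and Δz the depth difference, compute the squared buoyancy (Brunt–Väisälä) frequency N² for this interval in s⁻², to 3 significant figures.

Δρ = 1025.72 − 1024.05 = 1.67 kg m⁻³ over Δz = 79.7 − 53 = 26.7 m.
N² = (9.81/1024.885) × (1.67/26.7) = 5.9869 × 10⁻⁴ s⁻² ≈ 5.99 × 10⁻⁴ s⁻².

5.99 × 10⁻⁴ s⁻²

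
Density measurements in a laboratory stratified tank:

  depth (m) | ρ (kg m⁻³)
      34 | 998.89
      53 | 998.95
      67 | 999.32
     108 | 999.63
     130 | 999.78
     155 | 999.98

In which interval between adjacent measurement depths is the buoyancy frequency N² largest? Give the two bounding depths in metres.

53–67 m

Compute the density gradient over each adjacent pair:
  34–53 m: Δρ/Δz = 0.06/19 = 3.2 × 10⁻³ kg m⁻⁴
  53–67 m: Δρ/Δz = 0.37/14 = 0.026 kg m⁻⁴
  67–108 m: Δρ/Δz = 0.31/41 = 7.6 × 10⁻³ kg m⁻⁴
  108–130 m: Δρ/Δz = 0.15/22 = 6.8 × 10⁻³ kg m⁻⁴
  130–155 m: Δρ/Δz = 0.20/25 = 8.0 × 10⁻³ kg m⁻⁴
The largest gradient is in the 53–67 m interval — the pycnocline.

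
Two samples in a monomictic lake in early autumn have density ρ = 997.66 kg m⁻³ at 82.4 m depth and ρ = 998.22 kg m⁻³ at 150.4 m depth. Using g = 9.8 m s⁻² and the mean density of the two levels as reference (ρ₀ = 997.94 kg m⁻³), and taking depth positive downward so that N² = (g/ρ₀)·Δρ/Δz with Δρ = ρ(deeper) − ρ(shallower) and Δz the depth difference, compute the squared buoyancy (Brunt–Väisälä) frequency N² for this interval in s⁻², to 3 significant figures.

8.09 × 10⁻⁵ s⁻²

Δρ = 998.22 − 997.66 = 0.56 kg m⁻³ over Δz = 150.4 − 82.4 = 68 m.
N² = (9.8/997.94) × (0.56/68) = 8.0872 × 10⁻⁵ s⁻² ≈ 8.09 × 10⁻⁵ s⁻².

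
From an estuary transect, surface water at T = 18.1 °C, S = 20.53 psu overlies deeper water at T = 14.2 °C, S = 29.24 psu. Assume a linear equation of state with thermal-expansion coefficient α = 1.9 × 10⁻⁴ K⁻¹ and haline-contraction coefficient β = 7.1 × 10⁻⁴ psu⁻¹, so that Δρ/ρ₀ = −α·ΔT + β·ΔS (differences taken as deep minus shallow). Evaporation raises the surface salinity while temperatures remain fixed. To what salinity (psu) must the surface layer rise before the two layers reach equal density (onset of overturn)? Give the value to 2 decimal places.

30.28 psu

Neutral buoyancy requires −α(T_deep − T_surf) + β(S_deep − S_surf′) = 0.
S_surf′ = S_deep − (α/β)·ΔT = 29.24 − (1.9 × 10⁻⁴/7.1 × 10⁻⁴)·(-3.9) = 30.2837 psu.
Increase required: 30.2837 − 20.53 = 9.7537 psu.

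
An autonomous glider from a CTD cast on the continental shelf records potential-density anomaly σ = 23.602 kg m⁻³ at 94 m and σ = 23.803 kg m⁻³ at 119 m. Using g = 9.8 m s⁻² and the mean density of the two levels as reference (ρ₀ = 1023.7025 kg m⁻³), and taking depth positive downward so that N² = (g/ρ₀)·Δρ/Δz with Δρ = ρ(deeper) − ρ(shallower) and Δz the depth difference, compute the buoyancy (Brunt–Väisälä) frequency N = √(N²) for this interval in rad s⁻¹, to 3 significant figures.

Δρ = 1023.803 − 1023.602 = 0.201 kg m⁻³ over Δz = 119 − 94 = 25 m.
N² = (9.8/1023.7025) × (0.201/25) = 7.6968 × 10⁻⁵ s⁻².
N = √(7.6968 × 10⁻⁵) = 8.7731 × 10⁻³ rad s⁻¹ ≈ 8.77 × 10⁻³ rad s⁻¹.

8.77 × 10⁻³ rad s⁻¹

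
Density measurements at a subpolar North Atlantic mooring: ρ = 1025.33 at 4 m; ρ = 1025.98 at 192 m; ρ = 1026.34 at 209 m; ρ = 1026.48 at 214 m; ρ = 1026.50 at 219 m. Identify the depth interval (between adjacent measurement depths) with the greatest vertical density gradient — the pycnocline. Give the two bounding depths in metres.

Compute the density gradient over each adjacent pair:
  4–192 m: Δρ/Δz = 0.65/188 = 3.5 × 10⁻³ kg m⁻⁴
  192–209 m: Δρ/Δz = 0.36/17 = 0.021 kg m⁻⁴
  209–214 m: Δρ/Δz = 0.14/5 = 0.028 kg m⁻⁴
  214–219 m: Δρ/Δz = 0.02/5 = 4.0 × 10⁻³ kg m⁻⁴
The largest gradient is in the 209–214 m interval — the pycnocline.

209–214 m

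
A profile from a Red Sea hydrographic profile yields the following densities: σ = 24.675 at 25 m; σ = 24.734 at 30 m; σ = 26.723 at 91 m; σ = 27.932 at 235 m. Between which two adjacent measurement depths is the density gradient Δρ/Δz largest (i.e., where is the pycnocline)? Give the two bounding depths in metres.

Compute the density gradient over each adjacent pair:
  25–30 m: Δρ/Δz = 0.059/5 = 0.012 kg m⁻⁴
  30–91 m: Δρ/Δz = 1.989/61 = 0.033 kg m⁻⁴
  91–235 m: Δρ/Δz = 1.209/144 = 8.4 × 10⁻³ kg m⁻⁴
The largest gradient is in the 30–91 m interval — the pycnocline.

30–91 m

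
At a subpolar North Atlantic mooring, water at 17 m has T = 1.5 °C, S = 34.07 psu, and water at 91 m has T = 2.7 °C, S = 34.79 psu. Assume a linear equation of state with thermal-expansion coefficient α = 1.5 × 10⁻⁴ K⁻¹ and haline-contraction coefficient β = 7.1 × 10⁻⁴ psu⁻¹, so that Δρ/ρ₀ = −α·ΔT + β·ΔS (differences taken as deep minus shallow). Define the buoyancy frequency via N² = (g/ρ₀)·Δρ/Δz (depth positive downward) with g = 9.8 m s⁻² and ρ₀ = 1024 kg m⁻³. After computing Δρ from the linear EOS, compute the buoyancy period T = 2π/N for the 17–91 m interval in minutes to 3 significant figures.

ΔT = +1.2 K, ΔS = +0.72 psu (deep − shallow).
Δρ/ρ₀ = −αΔT + βΔS = -1.80 × 10⁻⁴ + 5.112 × 10⁻⁴ = 3.312 × 10⁻⁴, so Δρ ≈ 0.3391 kg m⁻³.
N² = (g/ρ₀)·Δρ/Δz = g·(Δρ/ρ₀)/Δz = 9.8 × 3.312 × 10⁻⁴ / 74 = 4.3862 × 10⁻⁵ s⁻².
N = √(4.3862 × 10⁻⁵) = 6.6228 × 10⁻³ rad s⁻¹ → T = 2π/N = 948.72 s = 15.812 min ≈ 15.8 min.

15.8 min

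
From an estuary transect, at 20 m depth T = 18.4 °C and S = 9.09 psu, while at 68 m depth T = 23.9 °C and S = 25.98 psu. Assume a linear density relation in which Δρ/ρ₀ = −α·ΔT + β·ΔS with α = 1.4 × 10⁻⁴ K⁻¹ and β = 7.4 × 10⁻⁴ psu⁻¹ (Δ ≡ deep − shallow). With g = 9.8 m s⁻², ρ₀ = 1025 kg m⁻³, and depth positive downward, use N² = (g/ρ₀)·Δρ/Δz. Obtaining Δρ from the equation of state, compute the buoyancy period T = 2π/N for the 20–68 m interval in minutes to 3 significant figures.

2.14 min

ΔT = +5.5 K, ΔS = +16.89 psu (deep − shallow).
Δρ/ρ₀ = −αΔT + βΔS = -7.70 × 10⁻⁴ + 0.0124986 = 0.0117286, so Δρ ≈ 12.02 kg m⁻³.
N² = (g/ρ₀)·Δρ/Δz = g·(Δρ/ρ₀)/Δz = 9.8 × 0.0117286 / 48 = 2.3946 × 10⁻³ s⁻².
N = √(2.3946 × 10⁻³) = 0.048935 rad s⁻¹ → T = 2π/N = 128.40 s = 2.1400 min ≈ 2.14 min.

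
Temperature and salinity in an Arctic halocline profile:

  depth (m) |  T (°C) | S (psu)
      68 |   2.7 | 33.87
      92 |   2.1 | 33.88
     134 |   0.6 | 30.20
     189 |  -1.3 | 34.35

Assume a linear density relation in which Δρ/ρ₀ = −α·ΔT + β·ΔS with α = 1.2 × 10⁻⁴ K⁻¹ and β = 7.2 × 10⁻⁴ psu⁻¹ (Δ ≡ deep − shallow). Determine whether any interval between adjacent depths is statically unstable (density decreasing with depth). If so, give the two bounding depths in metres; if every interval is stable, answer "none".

Evaluate Δρ/ρ₀ = −αΔT + βΔS across each adjacent pair:
  68–92 m: −αΔT+βΔS = −(1.2 × 10⁻⁴)(-0.6)+(7.2 × 10⁻⁴)(+0.01) = 7.9 × 10⁻⁵ → stable
  92–134 m: −αΔT+βΔS = −(1.2 × 10⁻⁴)(-1.5)+(7.2 × 10⁻⁴)(-3.68) = -2.5 × 10⁻³ → UNSTABLE
  134–189 m: −αΔT+βΔS = −(1.2 × 10⁻⁴)(-1.9)+(7.2 × 10⁻⁴)(+4.15) = 3.2 × 10⁻³ → stable
The 92–134 m interval has Δρ < 0: lighter water underlies denser water.

92–134 m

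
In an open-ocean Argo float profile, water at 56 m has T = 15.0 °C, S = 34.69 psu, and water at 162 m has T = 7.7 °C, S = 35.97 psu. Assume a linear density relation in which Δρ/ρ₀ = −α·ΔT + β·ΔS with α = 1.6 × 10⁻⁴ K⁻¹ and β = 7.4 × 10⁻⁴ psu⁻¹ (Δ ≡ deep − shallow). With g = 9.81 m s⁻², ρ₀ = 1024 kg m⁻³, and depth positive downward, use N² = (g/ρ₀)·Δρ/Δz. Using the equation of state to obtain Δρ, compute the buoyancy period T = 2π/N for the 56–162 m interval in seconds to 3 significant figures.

449 s

ΔT = -7.3 K, ΔS = +1.28 psu (deep − shallow).
Δρ/ρ₀ = −αΔT + βΔS = 1.168 × 10⁻³ + 9.472 × 10⁻⁴ = 2.1152 × 10⁻³, so Δρ ≈ 2.166 kg m⁻³.
N² = (g/ρ₀)·Δρ/Δz = g·(Δρ/ρ₀)/Δz = 9.81 × 2.1152 × 10⁻³ / 106 = 1.9576 × 10⁻⁴ s⁻².
N = √(1.9576 × 10⁻⁴) = 0.013991 rad s⁻¹ → T = 2π/N = 449.09 s ≈ 449 s.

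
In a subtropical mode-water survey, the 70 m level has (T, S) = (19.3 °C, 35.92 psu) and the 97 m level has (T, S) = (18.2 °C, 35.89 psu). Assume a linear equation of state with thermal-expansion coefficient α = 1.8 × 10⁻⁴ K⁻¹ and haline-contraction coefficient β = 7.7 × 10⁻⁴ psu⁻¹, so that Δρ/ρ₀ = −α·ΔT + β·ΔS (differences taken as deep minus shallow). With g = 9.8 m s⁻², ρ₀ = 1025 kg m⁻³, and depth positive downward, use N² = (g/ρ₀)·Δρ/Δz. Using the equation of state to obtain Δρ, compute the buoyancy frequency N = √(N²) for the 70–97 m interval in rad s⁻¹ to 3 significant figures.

ΔT = -1.1 K, ΔS = -0.03 psu (deep − shallow).
Δρ/ρ₀ = −αΔT + βΔS = 1.98 × 10⁻⁴ − 2.31 × 10⁻⁵ = 1.749 × 10⁻⁴, so Δρ ≈ 0.1793 kg m⁻³.
N² = (g/ρ₀)·Δρ/Δz = g·(Δρ/ρ₀)/Δz = 9.8 × 1.749 × 10⁻⁴ / 27 = 6.3482 × 10⁻⁵ s⁻².
N = √(6.3482 × 10⁻⁵) = 7.9676 × 10⁻³ rad s⁻¹ ≈ 7.97 × 10⁻³ rad s⁻¹.

7.97 × 10⁻³ rad s⁻¹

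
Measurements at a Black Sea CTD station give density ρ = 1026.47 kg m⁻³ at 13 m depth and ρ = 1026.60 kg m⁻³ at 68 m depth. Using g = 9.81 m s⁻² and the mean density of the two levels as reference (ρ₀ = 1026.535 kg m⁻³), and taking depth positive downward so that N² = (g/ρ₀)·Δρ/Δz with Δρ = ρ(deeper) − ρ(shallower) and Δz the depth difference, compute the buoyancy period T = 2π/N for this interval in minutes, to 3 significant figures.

Δρ = 1026.60 − 1026.47 = 0.13 kg m⁻³ over Δz = 68 − 13 = 55 m.
N² = (9.81/1026.535) × (0.13/55) = 2.2588 × 10⁻⁵ s⁻².
N = √(2.2588 × 10⁻⁵) = 4.7527 × 10⁻³ rad s⁻¹, so T = 2π/N = 1.3220 × 10³ s = 22.033 min ≈ 22.0 min.

22.0 min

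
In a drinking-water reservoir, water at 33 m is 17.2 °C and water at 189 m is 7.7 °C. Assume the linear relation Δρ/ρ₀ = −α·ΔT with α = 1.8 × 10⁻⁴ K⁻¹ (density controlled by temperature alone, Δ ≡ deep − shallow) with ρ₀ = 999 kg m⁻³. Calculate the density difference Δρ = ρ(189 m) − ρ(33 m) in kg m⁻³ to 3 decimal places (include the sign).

+1.708 kg m⁻³

ΔT = -9.5 K, Δρ/ρ₀ = −αΔT = 1.71 × 10⁻³.
Δρ = 999 × (1.71 × 10⁻³) = +1.708 kg m⁻³.
Positive Δρ: denser below, stable.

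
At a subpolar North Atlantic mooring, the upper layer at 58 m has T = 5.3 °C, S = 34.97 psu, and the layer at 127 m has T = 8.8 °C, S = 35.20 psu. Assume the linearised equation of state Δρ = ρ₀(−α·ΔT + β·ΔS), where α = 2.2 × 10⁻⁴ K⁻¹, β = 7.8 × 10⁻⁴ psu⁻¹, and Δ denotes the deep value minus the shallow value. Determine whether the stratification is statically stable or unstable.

ΔT = 8.8 − 5.3 = +3.5 K and ΔS = 35.20 − 34.97 = +0.23 psu (deep − shallow).
−αΔT = -7.70 × 10⁻⁴; βΔS = 1.794 × 10⁻⁴; sum Δρ/ρ₀ = -5.906 × 10⁻⁴.
Δρ/ρ₀ < 0, so Δρ < 0: deeper water is lighter → statically unstable; the column would overturn.

unstable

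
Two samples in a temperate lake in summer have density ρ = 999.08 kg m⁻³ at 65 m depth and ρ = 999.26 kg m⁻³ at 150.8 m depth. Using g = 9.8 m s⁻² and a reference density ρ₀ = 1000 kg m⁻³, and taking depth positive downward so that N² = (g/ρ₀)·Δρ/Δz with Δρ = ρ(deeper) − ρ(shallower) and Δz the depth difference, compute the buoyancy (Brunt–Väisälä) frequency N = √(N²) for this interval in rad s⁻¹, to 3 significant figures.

4.53 × 10⁻³ rad s⁻¹

Δρ = 999.26 − 999.08 = 0.18 kg m⁻³ over Δz = 150.8 − 65 = 85.8 m.
N² = (9.8/1000) × (0.18/85.8) = 2.0559 × 10⁻⁵ s⁻².
N = √(2.0559 × 10⁻⁵) = 4.5342 × 10⁻³ rad s⁻¹ ≈ 4.53 × 10⁻³ rad s⁻¹.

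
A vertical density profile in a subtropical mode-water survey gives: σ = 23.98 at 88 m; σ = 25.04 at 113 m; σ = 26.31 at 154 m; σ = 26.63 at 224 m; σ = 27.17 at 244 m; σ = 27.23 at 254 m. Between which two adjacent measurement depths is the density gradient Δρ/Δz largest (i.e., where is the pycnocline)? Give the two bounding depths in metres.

88–113 m

Compute the density gradient over each adjacent pair:
  88–113 m: Δρ/Δz = 1.06/25 = 0.042 kg m⁻⁴
  113–154 m: Δρ/Δz = 1.27/41 = 0.031 kg m⁻⁴
  154–224 m: Δρ/Δz = 0.32/70 = 4.6 × 10⁻³ kg m⁻⁴
  224–244 m: Δρ/Δz = 0.54/20 = 0.027 kg m⁻⁴
  244–254 m: Δρ/Δz = 0.06/10 = 6.0 × 10⁻³ kg m⁻⁴
The largest gradient is in the 88–113 m interval — the pycnocline.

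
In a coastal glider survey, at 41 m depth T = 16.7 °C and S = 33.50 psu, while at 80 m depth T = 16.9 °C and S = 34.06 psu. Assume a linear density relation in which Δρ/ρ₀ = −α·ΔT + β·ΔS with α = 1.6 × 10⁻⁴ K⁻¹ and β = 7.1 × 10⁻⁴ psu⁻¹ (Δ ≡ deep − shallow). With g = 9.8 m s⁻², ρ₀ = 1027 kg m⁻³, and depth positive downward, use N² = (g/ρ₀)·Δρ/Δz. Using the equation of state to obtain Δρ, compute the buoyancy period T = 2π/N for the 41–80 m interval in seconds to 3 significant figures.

ΔT = +0.2 K, ΔS = +0.56 psu (deep − shallow).
Δρ/ρ₀ = −αΔT + βΔS = -3.20 × 10⁻⁵ + 3.976 × 10⁻⁴ = 3.656 × 10⁻⁴, so Δρ ≈ 0.3755 kg m⁻³.
N² = (g/ρ₀)·Δρ/Δz = g·(Δρ/ρ₀)/Δz = 9.8 × 3.656 × 10⁻⁴ / 39 = 9.1869 × 10⁻⁵ s⁻².
N = √(9.1869 × 10⁻⁵) = 9.5848 × 10⁻³ rad s⁻¹ → T = 2π/N = 655.54 s ≈ 656 s.

656 s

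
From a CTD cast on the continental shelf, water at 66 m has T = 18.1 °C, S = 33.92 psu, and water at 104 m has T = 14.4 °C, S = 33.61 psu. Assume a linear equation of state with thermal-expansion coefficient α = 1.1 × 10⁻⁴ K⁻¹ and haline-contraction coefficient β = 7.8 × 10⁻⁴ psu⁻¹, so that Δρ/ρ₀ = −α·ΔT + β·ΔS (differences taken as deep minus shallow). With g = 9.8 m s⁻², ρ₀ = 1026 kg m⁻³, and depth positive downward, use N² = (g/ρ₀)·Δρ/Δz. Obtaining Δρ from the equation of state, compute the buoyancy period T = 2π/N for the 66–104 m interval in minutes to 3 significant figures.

ΔT = -3.7 K, ΔS = -0.31 psu (deep − shallow).
Δρ/ρ₀ = −αΔT + βΔS = 4.07 × 10⁻⁴ − 2.418 × 10⁻⁴ = 1.652 × 10⁻⁴, so Δρ ≈ 0.1695 kg m⁻³.
N² = (g/ρ₀)·Δρ/Δz = g·(Δρ/ρ₀)/Δz = 9.8 × 1.652 × 10⁻⁴ / 38 = 4.2604 × 10⁻⁵ s⁻².
N = √(4.2604 × 10⁻⁵) = 6.5272 × 10⁻³ rad s⁻¹ → T = 2π/N = 962.62 s = 16.044 min ≈ 16.0 min.

16.0 min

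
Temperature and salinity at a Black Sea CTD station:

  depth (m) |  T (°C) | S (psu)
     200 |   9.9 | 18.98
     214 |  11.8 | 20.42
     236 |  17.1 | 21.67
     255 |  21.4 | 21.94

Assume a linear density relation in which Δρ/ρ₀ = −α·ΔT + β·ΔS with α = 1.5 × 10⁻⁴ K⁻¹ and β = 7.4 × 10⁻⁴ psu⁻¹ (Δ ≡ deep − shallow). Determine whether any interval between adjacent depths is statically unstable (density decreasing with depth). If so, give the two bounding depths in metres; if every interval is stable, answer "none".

Evaluate Δρ/ρ₀ = −αΔT + βΔS across each adjacent pair:
  200–214 m: −αΔT+βΔS = −(1.5 × 10⁻⁴)(+1.9)+(7.4 × 10⁻⁴)(+1.44) = 7.8 × 10⁻⁴ → stable
  214–236 m: −αΔT+βΔS = −(1.5 × 10⁻⁴)(+5.3)+(7.4 × 10⁻⁴)(+1.25) = 1.3 × 10⁻⁴ → stable
  236–255 m: −αΔT+βΔS = −(1.5 × 10⁻⁴)(+4.3)+(7.4 × 10⁻⁴)(+0.27) = -4.5 × 10⁻⁴ → UNSTABLE
The 236–255 m interval has Δρ < 0: lighter water underlies denser water.

236–255 m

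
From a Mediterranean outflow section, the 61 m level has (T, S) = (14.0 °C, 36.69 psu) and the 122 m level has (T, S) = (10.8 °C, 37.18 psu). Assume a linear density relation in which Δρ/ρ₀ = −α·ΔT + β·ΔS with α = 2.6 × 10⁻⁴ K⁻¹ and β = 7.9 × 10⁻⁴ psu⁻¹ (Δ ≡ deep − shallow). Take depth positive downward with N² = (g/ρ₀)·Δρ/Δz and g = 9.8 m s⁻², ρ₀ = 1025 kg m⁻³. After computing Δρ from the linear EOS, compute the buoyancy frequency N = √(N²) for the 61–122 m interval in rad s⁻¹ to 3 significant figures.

ΔT = -3.2 K, ΔS = +0.49 psu (deep − shallow).
Δρ/ρ₀ = −αΔT + βΔS = 8.32 × 10⁻⁴ + 3.871 × 10⁻⁴ = 1.2191 × 10⁻³, so Δρ ≈ 1.250 kg m⁻³.
N² = (g/ρ₀)·Δρ/Δz = g·(Δρ/ρ₀)/Δz = 9.8 × 1.2191 × 10⁻³ / 61 = 1.9586 × 10⁻⁴ s⁻².
N = √(1.9586 × 10⁻⁴) = 0.013995 rad s⁻¹ ≈ 0.0140 rad s⁻¹.

0.0140 rad s⁻¹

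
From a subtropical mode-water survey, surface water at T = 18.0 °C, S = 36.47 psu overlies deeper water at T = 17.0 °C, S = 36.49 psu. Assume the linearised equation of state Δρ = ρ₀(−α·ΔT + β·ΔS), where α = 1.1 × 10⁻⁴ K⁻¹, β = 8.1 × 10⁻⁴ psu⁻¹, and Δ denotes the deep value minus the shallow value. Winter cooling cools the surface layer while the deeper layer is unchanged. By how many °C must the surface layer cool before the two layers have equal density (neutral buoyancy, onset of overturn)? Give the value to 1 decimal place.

Neutral buoyancy requires Δρ = 0, i.e. −α(T_deep − T_surf′) + β(S_deep − S_surf) = 0.
T_surf′ = T_deep − (β/α)·ΔS = 17.0 − (8.1 × 10⁻⁴/1.1 × 10⁻⁴)·(+0.02) = 16.853 °C.
Cooling required: 18.0 − (16.853) = 1.147 °C.

1.1 °C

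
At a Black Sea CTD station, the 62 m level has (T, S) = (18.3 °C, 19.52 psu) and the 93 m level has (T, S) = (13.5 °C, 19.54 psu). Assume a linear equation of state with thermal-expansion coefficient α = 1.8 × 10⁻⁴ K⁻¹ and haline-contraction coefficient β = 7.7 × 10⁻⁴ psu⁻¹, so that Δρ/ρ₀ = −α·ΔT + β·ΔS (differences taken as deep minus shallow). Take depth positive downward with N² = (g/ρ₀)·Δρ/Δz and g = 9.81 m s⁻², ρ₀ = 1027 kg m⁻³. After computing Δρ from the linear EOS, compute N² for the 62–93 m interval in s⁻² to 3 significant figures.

ΔT = -4.8 K, ΔS = +0.02 psu (deep − shallow).
Δρ/ρ₀ = −αΔT + βΔS = 8.64 × 10⁻⁴ + 1.54 × 10⁻⁵ = 8.794 × 10⁻⁴, so Δρ ≈ 0.9031 kg m⁻³.
N² = (g/ρ₀)·Δρ/Δz = g·(Δρ/ρ₀)/Δz = 9.81 × 8.794 × 10⁻⁴ / 31 = 2.7829 × 10⁻⁴ s⁻² ≈ 2.78 × 10⁻⁴ s⁻².

2.78 × 10⁻⁴ s⁻²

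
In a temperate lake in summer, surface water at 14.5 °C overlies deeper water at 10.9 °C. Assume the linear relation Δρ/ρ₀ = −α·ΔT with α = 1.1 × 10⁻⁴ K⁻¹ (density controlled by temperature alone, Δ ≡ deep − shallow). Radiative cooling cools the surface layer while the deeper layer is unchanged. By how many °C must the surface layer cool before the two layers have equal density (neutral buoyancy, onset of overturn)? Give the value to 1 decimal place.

With temperature the only control, equal density requires T_surf′ = T_deep.
T_surf′ = 10.9 °C.
Cooling required: 14.5 − 10.9 = 3.6 °C.

3.6 °C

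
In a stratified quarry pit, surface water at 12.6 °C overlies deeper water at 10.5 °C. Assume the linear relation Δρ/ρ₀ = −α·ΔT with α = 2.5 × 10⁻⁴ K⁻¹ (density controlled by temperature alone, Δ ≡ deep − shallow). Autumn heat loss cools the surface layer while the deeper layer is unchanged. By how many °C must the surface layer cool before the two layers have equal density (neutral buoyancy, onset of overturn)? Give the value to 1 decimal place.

2.1 °C

With temperature the only control, equal density requires T_surf′ = T_deep.
T_surf′ = 10.5 °C.
Cooling required: 12.6 − 10.5 = 2.1 °C.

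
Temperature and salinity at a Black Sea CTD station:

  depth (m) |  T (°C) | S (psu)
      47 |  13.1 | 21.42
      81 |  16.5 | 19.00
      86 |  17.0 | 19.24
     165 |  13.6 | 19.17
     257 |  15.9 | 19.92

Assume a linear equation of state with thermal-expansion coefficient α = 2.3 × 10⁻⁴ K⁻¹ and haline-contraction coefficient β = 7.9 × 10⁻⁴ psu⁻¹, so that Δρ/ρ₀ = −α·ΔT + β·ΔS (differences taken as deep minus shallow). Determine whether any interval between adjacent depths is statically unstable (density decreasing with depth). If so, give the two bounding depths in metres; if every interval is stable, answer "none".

47–81 m

Evaluate Δρ/ρ₀ = −αΔT + βΔS across each adjacent pair:
  47–81 m: −αΔT+βΔS = −(2.3 × 10⁻⁴)(+3.4)+(7.9 × 10⁻⁴)(-2.42) = -2.7 × 10⁻³ → UNSTABLE
  81–86 m: −αΔT+βΔS = −(2.3 × 10⁻⁴)(+0.5)+(7.9 × 10⁻⁴)(+0.24) = 7.5 × 10⁻⁵ → stable
  86–165 m: −αΔT+βΔS = −(2.3 × 10⁻⁴)(-3.4)+(7.9 × 10⁻⁴)(-0.07) = 7.3 × 10⁻⁴ → stable
  165–257 m: −αΔT+βΔS = −(2.3 × 10⁻⁴)(+2.3)+(7.9 × 10⁻⁴)(+0.75) = 6.4 × 10⁻⁵ → stable
The 47–81 m interval has Δρ < 0: lighter water underlies denser water.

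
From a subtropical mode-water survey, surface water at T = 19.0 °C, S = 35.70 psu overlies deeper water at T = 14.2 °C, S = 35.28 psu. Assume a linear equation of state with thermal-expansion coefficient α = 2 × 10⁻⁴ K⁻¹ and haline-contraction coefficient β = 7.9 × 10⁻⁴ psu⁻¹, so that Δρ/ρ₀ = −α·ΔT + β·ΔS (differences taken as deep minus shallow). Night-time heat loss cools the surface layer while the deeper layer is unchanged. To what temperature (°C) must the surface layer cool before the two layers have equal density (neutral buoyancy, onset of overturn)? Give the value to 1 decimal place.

Neutral buoyancy requires Δρ = 0, i.e. −α(T_deep − T_surf′) + β(S_deep − S_surf) = 0.
T_surf′ = T_deep − (β/α)·ΔS = 14.2 − (7.9 × 10⁻⁴/2 × 10⁻⁴)·(-0.42) = 15.859 °C.
Cooling required: 19.0 − (15.859) = 3.141 °C.

15.9 °C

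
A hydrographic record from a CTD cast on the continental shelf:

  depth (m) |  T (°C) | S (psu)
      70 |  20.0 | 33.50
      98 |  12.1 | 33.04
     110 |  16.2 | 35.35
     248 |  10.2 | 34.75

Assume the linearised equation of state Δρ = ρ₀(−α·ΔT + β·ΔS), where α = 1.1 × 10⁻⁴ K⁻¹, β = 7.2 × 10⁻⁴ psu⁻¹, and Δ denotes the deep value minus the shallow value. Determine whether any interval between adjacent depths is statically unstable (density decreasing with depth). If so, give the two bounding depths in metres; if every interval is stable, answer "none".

none

Evaluate Δρ/ρ₀ = −αΔT + βΔS across each adjacent pair:
  70–98 m: −αΔT+βΔS = −(1.1 × 10⁻⁴)(-7.9)+(7.2 × 10⁻⁴)(-0.46) = 5.4 × 10⁻⁴ → stable
  98–110 m: −αΔT+βΔS = −(1.1 × 10⁻⁴)(+4.1)+(7.2 × 10⁻⁴)(+2.31) = 1.2 × 10⁻³ → stable
  110–248 m: −αΔT+βΔS = −(1.1 × 10⁻⁴)(-6.0)+(7.2 × 10⁻⁴)(-0.60) = 2.3 × 10⁻⁴ → stable
Every interval has Δρ > 0: the column is stably stratified throughout.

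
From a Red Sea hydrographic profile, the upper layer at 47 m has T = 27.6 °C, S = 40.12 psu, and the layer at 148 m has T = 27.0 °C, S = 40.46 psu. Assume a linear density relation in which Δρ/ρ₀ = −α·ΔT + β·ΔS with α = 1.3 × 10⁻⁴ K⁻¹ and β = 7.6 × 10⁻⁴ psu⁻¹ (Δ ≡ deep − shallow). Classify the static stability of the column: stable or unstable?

stable

ΔT = 27.0 − 27.6 = -0.6 K and ΔS = 40.46 − 40.12 = +0.34 psu (deep − shallow).
−αΔT = 7.80 × 10⁻⁵; βΔS = 2.584 × 10⁻⁴; sum Δρ/ρ₀ = 3.364 × 10⁻⁴.
Δρ/ρ₀ > 0, so Δρ > 0: deeper water is denser → statically stable.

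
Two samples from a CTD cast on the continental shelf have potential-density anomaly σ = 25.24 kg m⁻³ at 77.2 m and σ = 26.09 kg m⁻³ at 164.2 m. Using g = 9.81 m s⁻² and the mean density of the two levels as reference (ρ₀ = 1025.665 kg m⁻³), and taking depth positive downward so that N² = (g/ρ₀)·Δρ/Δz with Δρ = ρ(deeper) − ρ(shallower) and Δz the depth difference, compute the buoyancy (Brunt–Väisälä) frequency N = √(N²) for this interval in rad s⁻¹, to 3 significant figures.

9.67 × 10⁻³ rad s⁻¹

Δρ = 1026.09 − 1025.24 = 0.85 kg m⁻³ over Δz = 164.2 − 77.2 = 87 m.
N² = (9.81/1025.665) × (0.85/87) = 9.3447 × 10⁻⁵ s⁻².
N = √(9.3447 × 10⁻⁵) = 9.6668 × 10⁻³ rad s⁻¹ ≈ 9.67 × 10⁻³ rad s⁻¹.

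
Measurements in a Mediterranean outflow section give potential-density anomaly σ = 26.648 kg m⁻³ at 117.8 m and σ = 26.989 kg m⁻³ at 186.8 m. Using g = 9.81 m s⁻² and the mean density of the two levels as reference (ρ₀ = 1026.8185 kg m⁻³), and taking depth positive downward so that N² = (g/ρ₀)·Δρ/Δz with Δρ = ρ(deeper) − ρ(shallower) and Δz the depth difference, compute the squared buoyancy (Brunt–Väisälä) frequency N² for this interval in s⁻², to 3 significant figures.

Δρ = 1026.989 − 1026.648 = 0.341 kg m⁻³ over Δz = 186.8 − 117.8 = 69 m.
N² = (9.81/1026.8185) × (0.341/69) = 4.7215 × 10⁻⁵ s⁻² ≈ 4.72 × 10⁻⁵ s⁻².

4.72 × 10⁻⁵ s⁻²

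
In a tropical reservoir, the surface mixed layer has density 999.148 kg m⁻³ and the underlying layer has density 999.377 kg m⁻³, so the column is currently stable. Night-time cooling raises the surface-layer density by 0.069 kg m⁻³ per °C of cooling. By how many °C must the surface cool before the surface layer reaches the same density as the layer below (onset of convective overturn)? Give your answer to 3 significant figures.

Density deficit of the surface layer: 999.377 − 999.148 = 0.229 kg m⁻³.
Required change = 0.229 / 0.069 = 3.32 °C.

3.32 °C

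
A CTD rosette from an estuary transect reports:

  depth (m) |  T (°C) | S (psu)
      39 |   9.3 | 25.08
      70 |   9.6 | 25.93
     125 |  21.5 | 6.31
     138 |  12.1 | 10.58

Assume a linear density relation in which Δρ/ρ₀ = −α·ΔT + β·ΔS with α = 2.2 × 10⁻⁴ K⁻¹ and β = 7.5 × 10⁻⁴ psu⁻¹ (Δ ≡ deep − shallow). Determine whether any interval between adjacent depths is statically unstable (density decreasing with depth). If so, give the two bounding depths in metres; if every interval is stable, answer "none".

70–125 m

Evaluate Δρ/ρ₀ = −αΔT + βΔS across each adjacent pair:
  39–70 m: −αΔT+βΔS = −(2.2 × 10⁻⁴)(+0.3)+(7.5 × 10⁻⁴)(+0.85) = 5.7 × 10⁻⁴ → stable
  70–125 m: −αΔT+βΔS = −(2.2 × 10⁻⁴)(+11.9)+(7.5 × 10⁻⁴)(-19.62) = -0.017 → UNSTABLE
  125–138 m: −αΔT+βΔS = −(2.2 × 10⁻⁴)(-9.4)+(7.5 × 10⁻⁴)(+4.27) = 5.3 × 10⁻³ → stable
The 70–125 m interval has Δρ < 0: lighter water underlies denser water.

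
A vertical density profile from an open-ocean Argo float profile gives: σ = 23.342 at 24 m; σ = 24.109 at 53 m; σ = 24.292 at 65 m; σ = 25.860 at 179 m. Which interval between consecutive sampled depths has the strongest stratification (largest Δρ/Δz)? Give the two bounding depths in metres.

24–53 m

Compute the density gradient over each adjacent pair:
  24–53 m: Δρ/Δz = 0.767/29 = 0.026 kg m⁻⁴
  53–65 m: Δρ/Δz = 0.183/12 = 0.015 kg m⁻⁴
  65–179 m: Δρ/Δz = 1.568/114 = 0.014 kg m⁻⁴
The largest gradient is in the 24–53 m interval — the pycnocline.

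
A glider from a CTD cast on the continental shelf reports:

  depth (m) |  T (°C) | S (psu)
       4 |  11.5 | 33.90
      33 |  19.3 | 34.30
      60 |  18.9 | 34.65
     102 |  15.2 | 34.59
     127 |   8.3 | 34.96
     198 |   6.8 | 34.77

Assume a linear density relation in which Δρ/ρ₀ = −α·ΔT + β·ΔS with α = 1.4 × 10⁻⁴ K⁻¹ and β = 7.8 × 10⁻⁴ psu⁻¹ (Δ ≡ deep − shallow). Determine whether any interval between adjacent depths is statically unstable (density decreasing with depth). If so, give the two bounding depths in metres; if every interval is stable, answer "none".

4–33 m

Evaluate Δρ/ρ₀ = −αΔT + βΔS across each adjacent pair:
  4–33 m: −αΔT+βΔS = −(1.4 × 10⁻⁴)(+7.8)+(7.8 × 10⁻⁴)(+0.40) = -7.8 × 10⁻⁴ → UNSTABLE
  33–60 m: −αΔT+βΔS = −(1.4 × 10⁻⁴)(-0.4)+(7.8 × 10⁻⁴)(+0.35) = 3.3 × 10⁻⁴ → stable
  60–102 m: −αΔT+βΔS = −(1.4 × 10⁻⁴)(-3.7)+(7.8 × 10⁻⁴)(-0.06) = 4.7 × 10⁻⁴ → stable
  102–127 m: −αΔT+βΔS = −(1.4 × 10⁻⁴)(-6.9)+(7.8 × 10⁻⁴)(+0.37) = 1.3 × 10⁻³ → stable
  127–198 m: −αΔT+βΔS = −(1.4 × 10⁻⁴)(-1.5)+(7.8 × 10⁻⁴)(-0.19) = 6.2 × 10⁻⁵ → stable
The 4–33 m interval has Δρ < 0: lighter water underlies denser water.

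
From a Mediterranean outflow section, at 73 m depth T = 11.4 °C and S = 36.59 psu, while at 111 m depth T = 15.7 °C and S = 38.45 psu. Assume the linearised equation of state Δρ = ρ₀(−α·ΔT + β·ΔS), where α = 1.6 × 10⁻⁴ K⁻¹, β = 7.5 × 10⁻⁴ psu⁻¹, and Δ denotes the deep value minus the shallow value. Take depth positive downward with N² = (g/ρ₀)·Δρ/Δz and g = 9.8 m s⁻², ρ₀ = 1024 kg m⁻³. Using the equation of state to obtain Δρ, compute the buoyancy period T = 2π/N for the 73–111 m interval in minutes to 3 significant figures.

ΔT = +4.3 K, ΔS = +1.86 psu (deep − shallow).
Δρ/ρ₀ = −αΔT + βΔS = -6.88 × 10⁻⁴ + 1.395 × 10⁻³ = 7.07 × 10⁻⁴, so Δρ ≈ 0.7240 kg m⁻³.
N² = (g/ρ₀)·Δρ/Δz = g·(Δρ/ρ₀)/Δz = 9.8 × 7.07 × 10⁻⁴ / 38 = 1.8233 × 10⁻⁴ s⁻².
N = √(1.8233 × 10⁻⁴) = 0.013503 rad s⁻¹ → T = 2π/N = 465.32 s = 7.7553 min ≈ 7.76 min.

7.76 min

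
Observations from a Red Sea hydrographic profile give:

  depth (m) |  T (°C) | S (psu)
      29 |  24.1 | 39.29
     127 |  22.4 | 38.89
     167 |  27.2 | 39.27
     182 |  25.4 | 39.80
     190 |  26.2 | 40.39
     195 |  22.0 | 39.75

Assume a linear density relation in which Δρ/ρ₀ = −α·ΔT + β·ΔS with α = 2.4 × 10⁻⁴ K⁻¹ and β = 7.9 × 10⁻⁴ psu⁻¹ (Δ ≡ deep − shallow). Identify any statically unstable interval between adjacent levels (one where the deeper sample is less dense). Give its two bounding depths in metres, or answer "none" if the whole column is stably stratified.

Evaluate Δρ/ρ₀ = −αΔT + βΔS across each adjacent pair:
  29–127 m: −αΔT+βΔS = −(2.4 × 10⁻⁴)(-1.7)+(7.9 × 10⁻⁴)(-0.40) = 9.2 × 10⁻⁵ → stable
  127–167 m: −αΔT+βΔS = −(2.4 × 10⁻⁴)(+4.8)+(7.9 × 10⁻⁴)(+0.38) = -8.5 × 10⁻⁴ → UNSTABLE
  167–182 m: −αΔT+βΔS = −(2.4 × 10⁻⁴)(-1.8)+(7.9 × 10⁻⁴)(+0.53) = 8.5 × 10⁻⁴ → stable
  182–190 m: −αΔT+βΔS = −(2.4 × 10⁻⁴)(+0.8)+(7.9 × 10⁻⁴)(+0.59) = 2.7 × 10⁻⁴ → stable
  190–195 m: −αΔT+βΔS = −(2.4 × 10⁻⁴)(-4.2)+(7.9 × 10⁻⁴)(-0.64) = 5.0 × 10⁻⁴ → stable
The 127–167 m interval has Δρ < 0: lighter water underlies denser water.

127–167 m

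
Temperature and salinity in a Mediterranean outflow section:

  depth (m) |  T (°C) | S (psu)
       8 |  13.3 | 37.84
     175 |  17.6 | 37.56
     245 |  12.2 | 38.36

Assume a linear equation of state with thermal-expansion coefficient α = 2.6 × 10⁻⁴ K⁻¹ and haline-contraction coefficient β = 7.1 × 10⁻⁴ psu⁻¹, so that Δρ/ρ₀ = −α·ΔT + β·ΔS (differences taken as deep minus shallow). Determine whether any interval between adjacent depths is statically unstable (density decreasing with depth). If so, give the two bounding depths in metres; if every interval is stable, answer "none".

8–175 m

Evaluate Δρ/ρ₀ = −αΔT + βΔS across each adjacent pair:
  8–175 m: −αΔT+βΔS = −(2.6 × 10⁻⁴)(+4.3)+(7.1 × 10⁻⁴)(-0.28) = -1.3 × 10⁻³ → UNSTABLE
  175–245 m: −αΔT+βΔS = −(2.6 × 10⁻⁴)(-5.4)+(7.1 × 10⁻⁴)(+0.80) = 2.0 × 10⁻³ → stable
The 8–175 m interval has Δρ < 0: lighter water underlies denser water.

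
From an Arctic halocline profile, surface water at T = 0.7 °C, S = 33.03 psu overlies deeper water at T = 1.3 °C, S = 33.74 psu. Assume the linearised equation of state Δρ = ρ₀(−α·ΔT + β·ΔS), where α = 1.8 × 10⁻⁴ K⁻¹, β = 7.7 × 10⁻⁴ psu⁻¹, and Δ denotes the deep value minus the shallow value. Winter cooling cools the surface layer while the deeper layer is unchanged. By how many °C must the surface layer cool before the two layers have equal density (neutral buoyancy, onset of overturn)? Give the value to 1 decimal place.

2.4 °C

Neutral buoyancy requires Δρ = 0, i.e. −α(T_deep − T_surf′) + β(S_deep − S_surf) = 0.
T_surf′ = T_deep − (β/α)·ΔS = 1.3 − (7.7 × 10⁻⁴/1.8 × 10⁻⁴)·(+0.71) = -1.737 °C.
Cooling required: 0.7 − (-1.737) = 2.437 °C.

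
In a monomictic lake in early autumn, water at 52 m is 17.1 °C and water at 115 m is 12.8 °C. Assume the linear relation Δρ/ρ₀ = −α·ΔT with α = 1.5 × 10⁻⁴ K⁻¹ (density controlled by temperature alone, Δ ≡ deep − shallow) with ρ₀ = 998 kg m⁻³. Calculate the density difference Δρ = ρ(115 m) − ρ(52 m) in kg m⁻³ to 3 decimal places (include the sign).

+0.644 kg m⁻³

ΔT = -4.3 K, Δρ/ρ₀ = −αΔT = 6.45 × 10⁻⁴.
Δρ = 998 × (6.45 × 10⁻⁴) = +0.644 kg m⁻³.
Positive Δρ: denser below, stable.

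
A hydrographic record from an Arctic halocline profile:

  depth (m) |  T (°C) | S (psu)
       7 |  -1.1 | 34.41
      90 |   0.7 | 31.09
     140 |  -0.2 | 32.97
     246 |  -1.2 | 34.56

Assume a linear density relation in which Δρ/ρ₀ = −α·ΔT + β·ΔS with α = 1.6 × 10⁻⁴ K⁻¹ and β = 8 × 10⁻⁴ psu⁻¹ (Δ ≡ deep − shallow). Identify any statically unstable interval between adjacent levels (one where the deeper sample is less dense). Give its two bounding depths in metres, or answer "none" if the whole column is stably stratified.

Evaluate Δρ/ρ₀ = −αΔT + βΔS across each adjacent pair:
  7–90 m: −αΔT+βΔS = −(1.6 × 10⁻⁴)(+1.8)+(8 × 10⁻⁴)(-3.32) = -2.9 × 10⁻³ → UNSTABLE
  90–140 m: −αΔT+βΔS = −(1.6 × 10⁻⁴)(-0.9)+(8 × 10⁻⁴)(+1.88) = 1.6 × 10⁻³ → stable
  140–246 m: −αΔT+βΔS = −(1.6 × 10⁻⁴)(-1.0)+(8 × 10⁻⁴)(+1.59) = 1.4 × 10⁻³ → stable
The 7–90 m interval has Δρ < 0: lighter water underlies denser water.

7–90 m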